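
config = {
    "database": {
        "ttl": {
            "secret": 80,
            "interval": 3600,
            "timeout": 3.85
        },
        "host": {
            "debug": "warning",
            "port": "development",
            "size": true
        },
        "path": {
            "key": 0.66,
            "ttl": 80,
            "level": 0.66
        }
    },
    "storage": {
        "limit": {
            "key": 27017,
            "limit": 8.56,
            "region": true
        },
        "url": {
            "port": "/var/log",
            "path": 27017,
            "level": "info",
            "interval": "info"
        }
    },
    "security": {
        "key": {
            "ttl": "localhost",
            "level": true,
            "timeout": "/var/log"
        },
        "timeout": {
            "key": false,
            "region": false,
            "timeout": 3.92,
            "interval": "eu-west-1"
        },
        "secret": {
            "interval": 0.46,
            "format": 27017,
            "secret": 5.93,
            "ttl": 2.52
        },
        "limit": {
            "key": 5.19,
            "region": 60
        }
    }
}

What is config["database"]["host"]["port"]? "development"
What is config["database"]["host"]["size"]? True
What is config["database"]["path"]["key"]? 0.66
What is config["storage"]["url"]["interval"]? "info"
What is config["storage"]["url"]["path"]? 27017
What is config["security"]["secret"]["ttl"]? 2.52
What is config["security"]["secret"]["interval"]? 0.46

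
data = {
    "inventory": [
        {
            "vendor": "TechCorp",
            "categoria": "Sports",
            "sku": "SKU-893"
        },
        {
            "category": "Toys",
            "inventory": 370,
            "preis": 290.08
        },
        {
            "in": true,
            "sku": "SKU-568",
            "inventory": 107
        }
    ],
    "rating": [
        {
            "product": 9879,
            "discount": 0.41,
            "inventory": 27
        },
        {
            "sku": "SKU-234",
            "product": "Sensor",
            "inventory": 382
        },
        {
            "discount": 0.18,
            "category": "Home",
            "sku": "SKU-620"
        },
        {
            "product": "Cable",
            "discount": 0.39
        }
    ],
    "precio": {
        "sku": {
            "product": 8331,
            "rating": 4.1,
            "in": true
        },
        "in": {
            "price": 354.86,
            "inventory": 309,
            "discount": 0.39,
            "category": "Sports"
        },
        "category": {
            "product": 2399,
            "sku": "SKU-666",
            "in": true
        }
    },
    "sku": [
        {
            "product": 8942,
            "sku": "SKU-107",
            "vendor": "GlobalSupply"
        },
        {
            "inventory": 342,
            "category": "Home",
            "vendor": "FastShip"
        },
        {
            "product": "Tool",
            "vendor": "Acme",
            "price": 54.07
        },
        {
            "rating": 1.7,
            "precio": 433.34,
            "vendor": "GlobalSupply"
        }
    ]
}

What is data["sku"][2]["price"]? 54.07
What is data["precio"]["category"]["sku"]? "SKU-666"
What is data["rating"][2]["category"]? "Home"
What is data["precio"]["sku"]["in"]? True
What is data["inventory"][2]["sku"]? "SKU-568"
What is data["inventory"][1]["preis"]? 290.08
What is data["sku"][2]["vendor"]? "Acme"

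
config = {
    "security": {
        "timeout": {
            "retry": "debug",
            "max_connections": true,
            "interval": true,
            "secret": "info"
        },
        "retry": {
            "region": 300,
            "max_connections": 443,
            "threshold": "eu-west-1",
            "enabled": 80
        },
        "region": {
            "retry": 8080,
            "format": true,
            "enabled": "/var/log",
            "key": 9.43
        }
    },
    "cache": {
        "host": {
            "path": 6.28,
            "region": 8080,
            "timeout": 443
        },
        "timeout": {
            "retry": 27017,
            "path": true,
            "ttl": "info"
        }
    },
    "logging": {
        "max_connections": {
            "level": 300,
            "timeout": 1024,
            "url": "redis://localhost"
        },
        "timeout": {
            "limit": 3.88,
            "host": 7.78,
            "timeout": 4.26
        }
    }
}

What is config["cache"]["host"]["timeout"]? 443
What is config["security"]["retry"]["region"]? 300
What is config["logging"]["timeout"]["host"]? 7.78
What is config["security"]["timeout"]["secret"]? "info"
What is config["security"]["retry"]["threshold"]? "eu-west-1"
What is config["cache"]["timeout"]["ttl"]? "info"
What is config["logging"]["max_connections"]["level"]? 300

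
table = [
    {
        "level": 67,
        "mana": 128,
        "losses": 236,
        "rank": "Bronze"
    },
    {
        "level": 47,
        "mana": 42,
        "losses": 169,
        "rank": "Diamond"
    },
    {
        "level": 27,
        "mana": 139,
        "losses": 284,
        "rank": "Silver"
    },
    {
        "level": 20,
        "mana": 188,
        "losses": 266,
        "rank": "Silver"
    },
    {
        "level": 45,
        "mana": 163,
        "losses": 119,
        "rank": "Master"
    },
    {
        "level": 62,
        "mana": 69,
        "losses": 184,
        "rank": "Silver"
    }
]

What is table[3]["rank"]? "Silver"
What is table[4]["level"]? 45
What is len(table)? 6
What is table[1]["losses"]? 169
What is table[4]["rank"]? "Master"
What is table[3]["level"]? 20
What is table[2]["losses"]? 284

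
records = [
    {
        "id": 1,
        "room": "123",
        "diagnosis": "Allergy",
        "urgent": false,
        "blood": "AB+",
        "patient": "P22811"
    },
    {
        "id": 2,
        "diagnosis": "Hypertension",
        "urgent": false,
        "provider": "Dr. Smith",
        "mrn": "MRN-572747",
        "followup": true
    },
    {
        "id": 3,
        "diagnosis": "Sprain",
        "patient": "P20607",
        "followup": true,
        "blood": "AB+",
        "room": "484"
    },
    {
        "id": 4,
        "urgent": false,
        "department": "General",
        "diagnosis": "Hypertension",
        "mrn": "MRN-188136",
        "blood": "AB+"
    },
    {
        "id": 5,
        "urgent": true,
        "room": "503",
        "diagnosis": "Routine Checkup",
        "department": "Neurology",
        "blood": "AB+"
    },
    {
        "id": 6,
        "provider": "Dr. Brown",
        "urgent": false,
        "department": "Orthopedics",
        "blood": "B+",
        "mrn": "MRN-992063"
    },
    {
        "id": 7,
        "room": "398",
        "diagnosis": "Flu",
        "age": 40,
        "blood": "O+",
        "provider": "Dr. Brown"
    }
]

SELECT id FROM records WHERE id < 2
[1]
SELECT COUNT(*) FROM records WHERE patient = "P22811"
1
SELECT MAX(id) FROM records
7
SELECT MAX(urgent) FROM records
True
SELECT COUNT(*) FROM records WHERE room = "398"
1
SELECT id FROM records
[1, 2, 3, 4, 5, 6, 7]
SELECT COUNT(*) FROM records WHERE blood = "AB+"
4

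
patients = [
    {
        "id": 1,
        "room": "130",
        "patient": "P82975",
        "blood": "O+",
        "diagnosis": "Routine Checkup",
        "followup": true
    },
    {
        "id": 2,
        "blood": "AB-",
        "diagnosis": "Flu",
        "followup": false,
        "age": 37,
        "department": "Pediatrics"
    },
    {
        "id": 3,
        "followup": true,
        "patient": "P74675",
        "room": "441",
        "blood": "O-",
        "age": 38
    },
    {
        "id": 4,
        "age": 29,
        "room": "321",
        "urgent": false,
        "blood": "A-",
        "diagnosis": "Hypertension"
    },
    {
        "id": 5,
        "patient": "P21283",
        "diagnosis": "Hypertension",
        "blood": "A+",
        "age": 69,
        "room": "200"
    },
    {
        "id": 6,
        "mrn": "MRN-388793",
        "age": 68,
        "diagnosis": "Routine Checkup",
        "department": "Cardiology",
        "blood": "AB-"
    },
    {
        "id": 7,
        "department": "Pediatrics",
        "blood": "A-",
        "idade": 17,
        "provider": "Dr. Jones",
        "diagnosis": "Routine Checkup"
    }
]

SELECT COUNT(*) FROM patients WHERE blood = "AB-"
2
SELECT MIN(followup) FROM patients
False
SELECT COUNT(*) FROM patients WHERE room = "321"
1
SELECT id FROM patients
[1, 2, 3, 4, 5, 6, 7]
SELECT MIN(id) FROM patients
1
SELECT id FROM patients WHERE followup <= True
[1, 2, 3]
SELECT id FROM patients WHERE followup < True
[2]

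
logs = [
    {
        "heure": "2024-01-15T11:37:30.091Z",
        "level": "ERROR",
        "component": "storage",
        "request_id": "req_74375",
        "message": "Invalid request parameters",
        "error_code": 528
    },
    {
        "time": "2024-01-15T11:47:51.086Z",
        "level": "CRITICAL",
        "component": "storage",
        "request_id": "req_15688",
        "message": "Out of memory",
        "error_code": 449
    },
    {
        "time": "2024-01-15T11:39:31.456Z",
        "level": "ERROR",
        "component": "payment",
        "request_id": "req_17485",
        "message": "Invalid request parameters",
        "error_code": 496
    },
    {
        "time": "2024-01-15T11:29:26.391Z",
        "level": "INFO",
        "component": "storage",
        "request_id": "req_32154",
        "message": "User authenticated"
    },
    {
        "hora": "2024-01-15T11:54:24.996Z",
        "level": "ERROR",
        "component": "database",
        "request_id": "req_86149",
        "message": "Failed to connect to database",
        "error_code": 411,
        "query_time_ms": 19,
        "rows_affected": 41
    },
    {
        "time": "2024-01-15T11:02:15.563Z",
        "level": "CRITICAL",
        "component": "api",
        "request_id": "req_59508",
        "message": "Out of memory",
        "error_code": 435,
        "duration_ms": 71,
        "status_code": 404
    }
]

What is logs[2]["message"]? "Invalid request parameters"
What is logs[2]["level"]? "ERROR"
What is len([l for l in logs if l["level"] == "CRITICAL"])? 2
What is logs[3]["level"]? "INFO"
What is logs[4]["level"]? "ERROR"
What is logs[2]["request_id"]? "req_17485"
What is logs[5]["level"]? "CRITICAL"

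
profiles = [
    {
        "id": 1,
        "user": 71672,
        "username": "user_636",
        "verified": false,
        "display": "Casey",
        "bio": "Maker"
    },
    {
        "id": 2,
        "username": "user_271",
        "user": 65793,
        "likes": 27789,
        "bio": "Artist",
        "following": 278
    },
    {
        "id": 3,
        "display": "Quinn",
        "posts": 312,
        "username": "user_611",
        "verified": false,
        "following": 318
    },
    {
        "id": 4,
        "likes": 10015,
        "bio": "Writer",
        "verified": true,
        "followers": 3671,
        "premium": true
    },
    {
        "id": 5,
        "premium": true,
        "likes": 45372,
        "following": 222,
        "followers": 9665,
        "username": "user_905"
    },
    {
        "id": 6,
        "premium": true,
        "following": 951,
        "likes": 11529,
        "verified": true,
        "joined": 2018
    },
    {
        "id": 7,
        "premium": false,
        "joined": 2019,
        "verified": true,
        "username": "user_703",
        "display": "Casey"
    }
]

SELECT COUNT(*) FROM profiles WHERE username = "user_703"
1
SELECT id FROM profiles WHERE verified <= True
[1, 3, 4, 6, 7]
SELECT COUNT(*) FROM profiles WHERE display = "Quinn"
1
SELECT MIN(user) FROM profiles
65793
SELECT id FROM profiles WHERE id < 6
[1, 2, 3, 4, 5]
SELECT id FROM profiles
[1, 2, 3, 4, 5, 6, 7]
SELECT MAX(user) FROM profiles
71672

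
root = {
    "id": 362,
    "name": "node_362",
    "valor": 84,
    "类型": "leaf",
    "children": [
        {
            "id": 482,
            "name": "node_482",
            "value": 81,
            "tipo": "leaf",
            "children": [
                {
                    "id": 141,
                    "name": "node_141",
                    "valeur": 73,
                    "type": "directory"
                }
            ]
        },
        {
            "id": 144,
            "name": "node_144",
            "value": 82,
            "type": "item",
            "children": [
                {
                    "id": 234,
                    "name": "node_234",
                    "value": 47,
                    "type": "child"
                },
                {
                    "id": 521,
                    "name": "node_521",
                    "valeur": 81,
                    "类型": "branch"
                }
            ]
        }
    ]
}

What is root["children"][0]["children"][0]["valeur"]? 73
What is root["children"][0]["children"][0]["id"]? 141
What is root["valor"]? 84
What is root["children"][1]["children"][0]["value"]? 47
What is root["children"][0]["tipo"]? "leaf"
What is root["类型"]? "leaf"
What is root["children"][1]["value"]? 82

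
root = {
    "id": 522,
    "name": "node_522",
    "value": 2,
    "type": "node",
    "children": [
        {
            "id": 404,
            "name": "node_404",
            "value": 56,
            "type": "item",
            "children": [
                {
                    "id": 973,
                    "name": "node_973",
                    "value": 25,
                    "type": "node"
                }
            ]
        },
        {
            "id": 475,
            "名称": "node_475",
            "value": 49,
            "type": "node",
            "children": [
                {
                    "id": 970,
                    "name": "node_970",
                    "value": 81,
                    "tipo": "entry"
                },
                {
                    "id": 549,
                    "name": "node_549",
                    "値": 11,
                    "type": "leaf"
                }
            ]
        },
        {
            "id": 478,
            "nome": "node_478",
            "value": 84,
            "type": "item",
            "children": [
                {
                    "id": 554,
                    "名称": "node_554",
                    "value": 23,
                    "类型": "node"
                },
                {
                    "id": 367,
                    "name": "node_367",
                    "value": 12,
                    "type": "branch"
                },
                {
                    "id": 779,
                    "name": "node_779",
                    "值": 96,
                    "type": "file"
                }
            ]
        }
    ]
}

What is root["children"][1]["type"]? "node"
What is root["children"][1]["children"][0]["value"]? 81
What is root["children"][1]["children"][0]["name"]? "node_970"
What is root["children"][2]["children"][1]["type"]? "branch"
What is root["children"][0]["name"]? "node_404"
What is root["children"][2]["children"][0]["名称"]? "node_554"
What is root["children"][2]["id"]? 478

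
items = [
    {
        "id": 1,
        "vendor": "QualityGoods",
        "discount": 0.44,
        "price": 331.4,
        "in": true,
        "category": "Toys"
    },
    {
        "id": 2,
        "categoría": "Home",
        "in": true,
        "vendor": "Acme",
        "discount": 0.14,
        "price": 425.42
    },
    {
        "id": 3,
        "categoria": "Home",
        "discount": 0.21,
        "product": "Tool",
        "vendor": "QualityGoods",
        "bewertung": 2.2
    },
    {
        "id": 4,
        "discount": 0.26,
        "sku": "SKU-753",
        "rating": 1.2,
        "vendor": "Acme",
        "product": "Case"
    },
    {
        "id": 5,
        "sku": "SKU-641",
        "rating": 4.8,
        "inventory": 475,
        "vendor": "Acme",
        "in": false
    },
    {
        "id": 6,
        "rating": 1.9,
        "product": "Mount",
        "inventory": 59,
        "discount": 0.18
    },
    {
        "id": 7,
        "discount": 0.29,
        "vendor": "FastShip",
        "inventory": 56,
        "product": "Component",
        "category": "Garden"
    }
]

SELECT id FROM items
[1, 2, 3, 4, 5, 6, 7]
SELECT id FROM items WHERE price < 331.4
[]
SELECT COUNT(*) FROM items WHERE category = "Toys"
1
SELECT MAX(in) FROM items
True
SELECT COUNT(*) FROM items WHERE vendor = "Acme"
3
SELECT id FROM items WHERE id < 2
[1]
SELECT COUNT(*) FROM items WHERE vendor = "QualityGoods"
2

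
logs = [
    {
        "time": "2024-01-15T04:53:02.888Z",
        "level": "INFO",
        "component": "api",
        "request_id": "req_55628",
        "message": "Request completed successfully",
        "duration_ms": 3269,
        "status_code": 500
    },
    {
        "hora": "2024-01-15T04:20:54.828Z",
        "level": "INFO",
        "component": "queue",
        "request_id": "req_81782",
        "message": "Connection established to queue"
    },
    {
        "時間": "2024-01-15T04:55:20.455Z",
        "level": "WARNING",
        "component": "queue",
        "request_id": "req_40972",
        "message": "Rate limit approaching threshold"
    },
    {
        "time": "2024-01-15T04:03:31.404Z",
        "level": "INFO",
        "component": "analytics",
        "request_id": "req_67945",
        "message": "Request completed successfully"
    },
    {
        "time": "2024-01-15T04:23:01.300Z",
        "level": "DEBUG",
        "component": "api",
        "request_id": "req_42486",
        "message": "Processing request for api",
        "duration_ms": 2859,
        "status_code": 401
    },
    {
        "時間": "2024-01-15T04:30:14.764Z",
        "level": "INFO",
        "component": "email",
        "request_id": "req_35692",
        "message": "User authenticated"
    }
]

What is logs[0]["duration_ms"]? 3269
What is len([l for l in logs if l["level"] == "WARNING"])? 1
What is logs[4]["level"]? "DEBUG"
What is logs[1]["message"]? "Connection established to queue"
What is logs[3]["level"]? "INFO"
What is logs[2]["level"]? "WARNING"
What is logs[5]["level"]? "INFO"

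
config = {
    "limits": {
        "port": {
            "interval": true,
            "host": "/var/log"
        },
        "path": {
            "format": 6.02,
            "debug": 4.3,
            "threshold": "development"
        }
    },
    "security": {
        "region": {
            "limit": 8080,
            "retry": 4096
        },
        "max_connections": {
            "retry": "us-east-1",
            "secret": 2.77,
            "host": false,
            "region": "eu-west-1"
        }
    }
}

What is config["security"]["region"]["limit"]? 8080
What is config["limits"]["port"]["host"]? "/var/log"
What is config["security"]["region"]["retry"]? 4096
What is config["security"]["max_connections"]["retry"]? "us-east-1"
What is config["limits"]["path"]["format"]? 6.02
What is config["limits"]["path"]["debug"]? 4.3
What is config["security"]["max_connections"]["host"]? False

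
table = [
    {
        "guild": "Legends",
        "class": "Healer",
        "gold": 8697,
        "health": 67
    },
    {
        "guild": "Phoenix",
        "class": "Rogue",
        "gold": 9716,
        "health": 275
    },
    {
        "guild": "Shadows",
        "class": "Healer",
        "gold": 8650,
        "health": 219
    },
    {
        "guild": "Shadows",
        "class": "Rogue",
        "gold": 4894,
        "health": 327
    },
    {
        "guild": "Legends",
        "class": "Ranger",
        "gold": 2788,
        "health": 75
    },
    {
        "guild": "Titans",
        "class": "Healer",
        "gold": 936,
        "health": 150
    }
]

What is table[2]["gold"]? 8650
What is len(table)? 6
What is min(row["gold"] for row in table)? 936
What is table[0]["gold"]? 8697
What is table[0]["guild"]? "Legends"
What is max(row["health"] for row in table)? 327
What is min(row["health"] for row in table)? 67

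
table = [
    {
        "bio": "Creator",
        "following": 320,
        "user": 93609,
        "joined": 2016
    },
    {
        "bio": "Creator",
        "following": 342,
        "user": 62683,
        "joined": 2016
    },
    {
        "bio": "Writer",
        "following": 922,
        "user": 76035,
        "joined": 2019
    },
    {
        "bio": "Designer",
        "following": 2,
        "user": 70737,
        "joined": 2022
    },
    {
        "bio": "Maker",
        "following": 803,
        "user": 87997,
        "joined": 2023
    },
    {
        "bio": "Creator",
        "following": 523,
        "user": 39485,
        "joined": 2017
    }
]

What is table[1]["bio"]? "Creator"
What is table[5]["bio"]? "Creator"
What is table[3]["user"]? 70737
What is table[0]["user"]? 93609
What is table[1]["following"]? 342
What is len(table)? 6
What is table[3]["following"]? 2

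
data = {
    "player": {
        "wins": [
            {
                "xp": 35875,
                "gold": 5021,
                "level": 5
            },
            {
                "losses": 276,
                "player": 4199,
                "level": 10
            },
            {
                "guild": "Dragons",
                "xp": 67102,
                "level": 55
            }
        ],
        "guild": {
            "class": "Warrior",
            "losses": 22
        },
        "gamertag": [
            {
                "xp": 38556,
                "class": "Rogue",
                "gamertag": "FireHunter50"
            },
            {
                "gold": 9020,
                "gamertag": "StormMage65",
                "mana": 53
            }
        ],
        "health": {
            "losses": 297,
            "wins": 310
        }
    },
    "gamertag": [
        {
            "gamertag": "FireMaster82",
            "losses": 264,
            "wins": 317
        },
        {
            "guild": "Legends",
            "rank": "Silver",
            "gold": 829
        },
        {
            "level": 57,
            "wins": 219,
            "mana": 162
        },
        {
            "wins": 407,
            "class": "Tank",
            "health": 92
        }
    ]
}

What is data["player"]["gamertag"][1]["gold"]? 9020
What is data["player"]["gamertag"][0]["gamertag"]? "FireHunter50"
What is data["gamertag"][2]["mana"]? 162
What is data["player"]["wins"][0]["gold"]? 5021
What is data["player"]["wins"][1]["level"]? 10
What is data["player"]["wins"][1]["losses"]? 276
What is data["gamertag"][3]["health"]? 92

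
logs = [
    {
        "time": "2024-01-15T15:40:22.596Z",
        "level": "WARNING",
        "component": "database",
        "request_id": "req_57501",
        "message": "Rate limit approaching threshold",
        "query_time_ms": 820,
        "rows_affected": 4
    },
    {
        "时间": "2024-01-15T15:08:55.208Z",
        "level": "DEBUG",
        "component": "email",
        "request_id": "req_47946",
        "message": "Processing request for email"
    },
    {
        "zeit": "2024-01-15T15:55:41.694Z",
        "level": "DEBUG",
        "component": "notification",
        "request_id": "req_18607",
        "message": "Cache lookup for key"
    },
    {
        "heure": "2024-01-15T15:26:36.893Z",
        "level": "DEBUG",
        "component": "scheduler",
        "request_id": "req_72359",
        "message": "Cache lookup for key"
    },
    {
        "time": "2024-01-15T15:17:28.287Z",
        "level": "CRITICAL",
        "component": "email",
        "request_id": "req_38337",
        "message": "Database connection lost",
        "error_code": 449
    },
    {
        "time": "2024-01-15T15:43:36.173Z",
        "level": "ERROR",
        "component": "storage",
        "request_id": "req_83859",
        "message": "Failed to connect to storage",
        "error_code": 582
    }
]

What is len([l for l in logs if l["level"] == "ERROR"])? 1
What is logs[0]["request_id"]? "req_57501"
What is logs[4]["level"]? "CRITICAL"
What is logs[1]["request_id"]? "req_47946"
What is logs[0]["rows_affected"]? 4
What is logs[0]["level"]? "WARNING"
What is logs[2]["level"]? "DEBUG"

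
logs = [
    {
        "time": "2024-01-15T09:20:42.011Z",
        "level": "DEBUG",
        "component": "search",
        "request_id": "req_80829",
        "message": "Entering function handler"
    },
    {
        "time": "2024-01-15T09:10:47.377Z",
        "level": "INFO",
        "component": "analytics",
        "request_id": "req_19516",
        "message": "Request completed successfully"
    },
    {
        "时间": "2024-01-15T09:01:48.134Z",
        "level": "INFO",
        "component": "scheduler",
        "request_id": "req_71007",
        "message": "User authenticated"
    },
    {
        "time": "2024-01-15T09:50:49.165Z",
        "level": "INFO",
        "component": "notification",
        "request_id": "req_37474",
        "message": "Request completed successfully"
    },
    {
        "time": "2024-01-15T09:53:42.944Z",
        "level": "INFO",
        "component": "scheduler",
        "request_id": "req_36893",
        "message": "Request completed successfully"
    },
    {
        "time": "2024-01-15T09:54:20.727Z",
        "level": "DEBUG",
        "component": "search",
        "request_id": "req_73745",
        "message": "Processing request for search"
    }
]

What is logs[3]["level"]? "INFO"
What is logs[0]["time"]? "2024-01-15T09:20:42.011Z"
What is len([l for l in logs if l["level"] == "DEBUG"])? 2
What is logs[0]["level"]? "DEBUG"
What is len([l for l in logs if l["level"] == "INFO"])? 4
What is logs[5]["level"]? "DEBUG"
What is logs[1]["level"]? "INFO"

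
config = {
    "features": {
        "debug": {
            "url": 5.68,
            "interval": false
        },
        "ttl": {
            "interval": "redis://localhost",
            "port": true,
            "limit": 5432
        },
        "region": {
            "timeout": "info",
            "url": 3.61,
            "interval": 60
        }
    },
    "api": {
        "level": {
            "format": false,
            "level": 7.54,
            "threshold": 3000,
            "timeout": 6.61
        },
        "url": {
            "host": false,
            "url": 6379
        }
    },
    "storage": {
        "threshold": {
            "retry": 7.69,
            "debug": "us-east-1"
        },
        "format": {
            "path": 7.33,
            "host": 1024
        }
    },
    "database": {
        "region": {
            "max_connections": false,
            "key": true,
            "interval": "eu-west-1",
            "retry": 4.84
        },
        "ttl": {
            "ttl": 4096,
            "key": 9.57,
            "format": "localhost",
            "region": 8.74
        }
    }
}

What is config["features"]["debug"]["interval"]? False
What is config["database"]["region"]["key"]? True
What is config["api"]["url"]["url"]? 6379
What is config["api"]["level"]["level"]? 7.54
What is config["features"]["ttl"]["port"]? True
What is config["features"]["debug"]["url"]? 5.68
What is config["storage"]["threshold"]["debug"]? "us-east-1"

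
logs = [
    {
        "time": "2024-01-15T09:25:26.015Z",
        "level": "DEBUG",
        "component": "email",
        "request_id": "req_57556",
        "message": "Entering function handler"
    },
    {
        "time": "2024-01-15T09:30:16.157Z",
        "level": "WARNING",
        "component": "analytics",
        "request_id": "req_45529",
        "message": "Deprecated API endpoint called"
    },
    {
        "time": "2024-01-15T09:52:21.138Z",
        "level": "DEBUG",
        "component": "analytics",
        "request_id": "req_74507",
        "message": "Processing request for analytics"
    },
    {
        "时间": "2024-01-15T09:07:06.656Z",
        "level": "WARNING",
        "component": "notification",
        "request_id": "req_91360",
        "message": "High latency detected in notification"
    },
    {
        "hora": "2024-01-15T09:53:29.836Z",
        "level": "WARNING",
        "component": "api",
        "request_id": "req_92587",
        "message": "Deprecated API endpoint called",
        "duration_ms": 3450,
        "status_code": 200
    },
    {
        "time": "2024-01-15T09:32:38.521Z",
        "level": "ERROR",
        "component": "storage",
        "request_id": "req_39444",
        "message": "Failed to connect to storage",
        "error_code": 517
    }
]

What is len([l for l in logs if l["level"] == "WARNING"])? 3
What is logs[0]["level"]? "DEBUG"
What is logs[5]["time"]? "2024-01-15T09:32:38.521Z"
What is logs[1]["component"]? "analytics"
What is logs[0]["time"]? "2024-01-15T09:25:26.015Z"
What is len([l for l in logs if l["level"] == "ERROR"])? 1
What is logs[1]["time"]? "2024-01-15T09:30:16.157Z"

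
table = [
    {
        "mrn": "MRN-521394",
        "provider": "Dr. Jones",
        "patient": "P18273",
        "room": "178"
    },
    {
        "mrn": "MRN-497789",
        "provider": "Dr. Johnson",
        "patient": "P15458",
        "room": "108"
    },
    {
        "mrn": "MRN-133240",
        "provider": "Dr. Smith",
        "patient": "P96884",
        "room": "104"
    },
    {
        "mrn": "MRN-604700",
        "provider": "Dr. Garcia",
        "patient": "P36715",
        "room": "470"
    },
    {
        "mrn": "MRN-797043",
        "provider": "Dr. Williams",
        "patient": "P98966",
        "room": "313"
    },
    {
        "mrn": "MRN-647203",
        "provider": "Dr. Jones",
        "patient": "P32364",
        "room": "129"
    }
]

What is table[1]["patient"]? "P15458"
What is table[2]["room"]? "104"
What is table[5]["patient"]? "P32364"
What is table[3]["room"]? "470"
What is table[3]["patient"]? "P36715"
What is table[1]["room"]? "108"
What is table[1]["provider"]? "Dr. Johnson"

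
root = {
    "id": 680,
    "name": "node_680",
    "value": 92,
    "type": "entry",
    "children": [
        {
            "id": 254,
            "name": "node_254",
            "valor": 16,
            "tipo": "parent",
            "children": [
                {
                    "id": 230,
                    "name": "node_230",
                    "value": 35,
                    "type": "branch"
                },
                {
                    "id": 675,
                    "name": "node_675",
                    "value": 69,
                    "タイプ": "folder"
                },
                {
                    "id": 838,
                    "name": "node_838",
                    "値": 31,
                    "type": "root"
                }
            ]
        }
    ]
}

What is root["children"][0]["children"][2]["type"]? "root"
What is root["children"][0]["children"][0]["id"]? 230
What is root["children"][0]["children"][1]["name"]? "node_675"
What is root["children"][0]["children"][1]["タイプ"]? "folder"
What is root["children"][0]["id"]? 254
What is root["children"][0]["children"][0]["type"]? "branch"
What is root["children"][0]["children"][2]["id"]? 838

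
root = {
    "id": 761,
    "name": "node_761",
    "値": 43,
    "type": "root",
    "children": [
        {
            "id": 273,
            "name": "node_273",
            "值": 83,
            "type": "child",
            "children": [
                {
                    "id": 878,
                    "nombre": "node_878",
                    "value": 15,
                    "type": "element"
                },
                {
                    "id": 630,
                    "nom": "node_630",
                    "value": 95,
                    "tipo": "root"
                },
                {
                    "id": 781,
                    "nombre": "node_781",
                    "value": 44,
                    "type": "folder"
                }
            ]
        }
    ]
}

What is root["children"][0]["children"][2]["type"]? "folder"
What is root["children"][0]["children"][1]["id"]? 630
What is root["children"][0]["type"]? "child"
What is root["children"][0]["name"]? "node_273"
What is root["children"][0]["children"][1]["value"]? 95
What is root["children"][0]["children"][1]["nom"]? "node_630"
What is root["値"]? 43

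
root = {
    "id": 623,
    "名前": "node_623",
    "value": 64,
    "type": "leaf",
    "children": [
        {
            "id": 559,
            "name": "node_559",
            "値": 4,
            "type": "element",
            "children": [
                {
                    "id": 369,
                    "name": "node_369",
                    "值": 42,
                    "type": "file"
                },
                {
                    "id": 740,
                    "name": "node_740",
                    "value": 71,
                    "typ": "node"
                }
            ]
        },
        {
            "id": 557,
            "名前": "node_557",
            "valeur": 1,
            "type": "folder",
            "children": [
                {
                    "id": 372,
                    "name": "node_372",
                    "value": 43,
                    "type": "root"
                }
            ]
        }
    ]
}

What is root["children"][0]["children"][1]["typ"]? "node"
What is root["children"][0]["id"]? 559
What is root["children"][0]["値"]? 4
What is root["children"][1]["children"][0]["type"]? "root"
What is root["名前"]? "node_623"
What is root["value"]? 64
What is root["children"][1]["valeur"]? 1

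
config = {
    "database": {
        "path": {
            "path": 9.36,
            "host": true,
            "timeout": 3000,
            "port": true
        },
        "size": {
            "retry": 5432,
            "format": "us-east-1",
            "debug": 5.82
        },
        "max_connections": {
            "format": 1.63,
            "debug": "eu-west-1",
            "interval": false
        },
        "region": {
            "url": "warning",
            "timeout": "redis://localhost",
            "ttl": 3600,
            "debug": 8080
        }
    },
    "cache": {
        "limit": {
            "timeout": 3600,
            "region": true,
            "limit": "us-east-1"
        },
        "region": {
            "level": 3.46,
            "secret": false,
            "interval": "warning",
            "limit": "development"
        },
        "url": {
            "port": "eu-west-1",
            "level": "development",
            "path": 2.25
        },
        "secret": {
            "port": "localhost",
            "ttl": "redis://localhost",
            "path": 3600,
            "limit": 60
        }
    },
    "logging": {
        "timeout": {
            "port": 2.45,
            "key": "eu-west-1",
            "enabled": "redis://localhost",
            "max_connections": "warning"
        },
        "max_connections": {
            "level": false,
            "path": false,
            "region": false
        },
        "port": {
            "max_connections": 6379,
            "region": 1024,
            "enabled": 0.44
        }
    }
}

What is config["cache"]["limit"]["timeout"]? 3600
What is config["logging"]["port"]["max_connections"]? 6379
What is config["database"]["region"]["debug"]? 8080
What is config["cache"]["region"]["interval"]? "warning"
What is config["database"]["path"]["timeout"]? 3000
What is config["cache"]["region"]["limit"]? "development"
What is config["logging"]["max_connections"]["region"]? False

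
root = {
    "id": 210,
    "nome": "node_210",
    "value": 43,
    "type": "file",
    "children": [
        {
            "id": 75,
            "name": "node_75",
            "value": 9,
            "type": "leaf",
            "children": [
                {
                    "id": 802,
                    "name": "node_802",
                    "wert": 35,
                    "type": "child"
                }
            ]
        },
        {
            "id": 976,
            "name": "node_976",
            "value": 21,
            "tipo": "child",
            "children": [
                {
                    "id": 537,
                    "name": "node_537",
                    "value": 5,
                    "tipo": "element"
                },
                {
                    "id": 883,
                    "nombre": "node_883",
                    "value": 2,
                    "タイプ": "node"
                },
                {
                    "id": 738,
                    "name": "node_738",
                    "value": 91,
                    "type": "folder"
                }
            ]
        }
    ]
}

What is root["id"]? 210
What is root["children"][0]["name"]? "node_75"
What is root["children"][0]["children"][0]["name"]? "node_802"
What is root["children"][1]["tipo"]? "child"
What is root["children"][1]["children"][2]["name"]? "node_738"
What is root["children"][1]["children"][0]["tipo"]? "element"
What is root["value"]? 43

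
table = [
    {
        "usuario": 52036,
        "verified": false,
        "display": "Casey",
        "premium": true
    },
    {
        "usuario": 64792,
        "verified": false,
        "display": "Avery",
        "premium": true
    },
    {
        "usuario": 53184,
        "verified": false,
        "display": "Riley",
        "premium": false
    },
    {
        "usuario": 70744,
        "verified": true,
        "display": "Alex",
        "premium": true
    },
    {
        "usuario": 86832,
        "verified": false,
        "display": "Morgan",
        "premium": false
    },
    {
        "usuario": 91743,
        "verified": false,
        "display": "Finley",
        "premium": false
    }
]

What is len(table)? 6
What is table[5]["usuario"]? 91743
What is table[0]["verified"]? False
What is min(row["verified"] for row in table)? False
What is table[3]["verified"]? True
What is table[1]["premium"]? True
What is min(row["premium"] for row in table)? False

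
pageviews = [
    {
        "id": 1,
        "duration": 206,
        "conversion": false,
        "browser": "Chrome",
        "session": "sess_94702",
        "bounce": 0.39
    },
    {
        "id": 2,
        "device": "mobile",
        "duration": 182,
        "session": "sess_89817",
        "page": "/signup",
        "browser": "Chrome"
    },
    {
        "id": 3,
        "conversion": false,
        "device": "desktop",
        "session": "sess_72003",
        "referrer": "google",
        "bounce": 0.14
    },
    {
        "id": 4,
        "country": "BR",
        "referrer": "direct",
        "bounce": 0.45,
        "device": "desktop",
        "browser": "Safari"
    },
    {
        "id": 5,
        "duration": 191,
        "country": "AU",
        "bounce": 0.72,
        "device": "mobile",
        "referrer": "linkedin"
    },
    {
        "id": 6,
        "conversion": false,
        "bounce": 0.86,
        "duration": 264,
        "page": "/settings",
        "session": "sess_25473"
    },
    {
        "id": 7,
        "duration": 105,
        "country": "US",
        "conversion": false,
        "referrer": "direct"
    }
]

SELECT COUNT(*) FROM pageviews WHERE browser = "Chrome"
2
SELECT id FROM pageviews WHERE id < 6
[1, 2, 3, 4, 5]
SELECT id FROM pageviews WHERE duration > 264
[]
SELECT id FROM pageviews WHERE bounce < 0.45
[1, 3]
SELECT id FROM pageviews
[1, 2, 3, 4, 5, 6, 7]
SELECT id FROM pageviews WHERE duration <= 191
[2, 5, 7]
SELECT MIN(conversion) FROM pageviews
False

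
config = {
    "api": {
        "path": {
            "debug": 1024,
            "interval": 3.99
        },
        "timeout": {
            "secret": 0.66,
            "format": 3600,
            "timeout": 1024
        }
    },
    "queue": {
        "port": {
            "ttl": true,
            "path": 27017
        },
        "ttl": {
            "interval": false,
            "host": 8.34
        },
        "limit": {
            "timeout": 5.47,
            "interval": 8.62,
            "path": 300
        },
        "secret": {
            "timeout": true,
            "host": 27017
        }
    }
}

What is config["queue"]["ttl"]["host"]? 8.34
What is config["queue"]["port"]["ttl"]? True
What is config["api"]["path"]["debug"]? 1024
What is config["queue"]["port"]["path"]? 27017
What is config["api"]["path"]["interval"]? 3.99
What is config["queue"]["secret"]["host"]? 27017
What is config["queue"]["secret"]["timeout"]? True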